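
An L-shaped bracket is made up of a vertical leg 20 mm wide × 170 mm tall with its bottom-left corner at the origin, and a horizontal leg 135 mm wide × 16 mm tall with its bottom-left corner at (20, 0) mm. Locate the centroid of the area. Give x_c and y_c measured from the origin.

Part | A | x̄ᵢ | ȳᵢ | A·x̄ᵢ | A·ȳᵢ
vertical leg | 3400.00 | 10.00 | 85.00 | 34000.00 | 289000.00
horizontal leg | 2160.00 | 87.50 | 8.00 | 189000.00 | 17280.00
Σ | 5560.00 |  |  | 223000.00 | 306280.00
x_c = 223000.00 / 5560.00 = 40.11 mm
y_c = 306280.00 / 5560.00 = 55.09 mm

x_c = 40.11 mm, y_c = 55.09 mm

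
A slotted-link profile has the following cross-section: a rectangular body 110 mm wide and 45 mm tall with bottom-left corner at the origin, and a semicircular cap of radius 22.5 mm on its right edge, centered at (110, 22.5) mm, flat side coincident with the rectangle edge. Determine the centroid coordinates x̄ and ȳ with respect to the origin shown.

rectangular body: A = 110 × 45 = 4950.00, centroid at (55.00, 22.50).
semicircular end: A = ½π·22.5² = 795.22, centroid at (119.55, 22.50).
ΣA = 5745.22 mm²
ΣAx̄ = (4950.00)(55.00) + (795.22)(119.55) = 367317.47 mm³
ΣAȳ = (4950.00)(22.50) + (795.22)(22.50) = 129267.35 mm³
x̄ = 367317.47 / 5745.22 = 63.93 mm
ȳ = 129267.35 / 5745.22 = 22.50 mm

x̄ = 63.93 mm, ȳ = 22.50 mm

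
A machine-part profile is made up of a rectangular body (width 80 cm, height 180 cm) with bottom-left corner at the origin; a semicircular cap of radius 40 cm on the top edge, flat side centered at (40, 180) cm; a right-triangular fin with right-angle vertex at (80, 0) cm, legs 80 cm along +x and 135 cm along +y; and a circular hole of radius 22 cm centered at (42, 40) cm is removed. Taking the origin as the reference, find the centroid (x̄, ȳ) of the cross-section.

x̄ = 57.17 cm, ȳ = 94.90 cm

Part | A | x̄ᵢ | ȳᵢ | A·x̄ᵢ | A·ȳᵢ
rectangular body | 14400.00 | 40.00 | 90.00 | 576000.00 | 1296000.00
semicircular top | 2513.27 | 40.00 | 196.98 | 100530.96 | 495056.01
triangular fin | 5400.00 | 106.67 | 45.00 | 576000.00 | 243000.00
hole | -1520.53 | 42.00 | 40.00 | -63862.30 | -60821.23
Σ | 20792.74 |  |  | 1188668.67 | 1973234.78
x̄ = 1188668.67 / 20792.74 = 57.17 cm
ȳ = 1973234.78 / 20792.74 = 94.90 cm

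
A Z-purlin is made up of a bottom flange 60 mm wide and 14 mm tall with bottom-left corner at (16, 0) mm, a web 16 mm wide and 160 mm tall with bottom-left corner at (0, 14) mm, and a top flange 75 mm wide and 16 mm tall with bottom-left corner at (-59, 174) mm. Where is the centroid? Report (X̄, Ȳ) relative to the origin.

bottom flange: A = 60 × 14 = 840.00, centroid at (46.00, 7.00).
web: A = 16 × 160 = 2560.00, centroid at (8.00, 94.00).
top flange: A = 75 × 16 = 1200.00, centroid at (-21.50, 182.00).
ΣA = 4600.00 mm²
ΣAX̄ = (840.00)(46.00) + (2560.00)(8.00) + (1200.00)(-21.50) = 33320.00 mm³
ΣAȲ = (840.00)(7.00) + (2560.00)(94.00) + (1200.00)(182.00) = 464920.00 mm³
X̄ = 33320.00 / 4600.00 = 7.24 mm
Ȳ = 464920.00 / 4600.00 = 101.07 mm

X̄ = 7.24 mm, Ȳ = 101.07 mm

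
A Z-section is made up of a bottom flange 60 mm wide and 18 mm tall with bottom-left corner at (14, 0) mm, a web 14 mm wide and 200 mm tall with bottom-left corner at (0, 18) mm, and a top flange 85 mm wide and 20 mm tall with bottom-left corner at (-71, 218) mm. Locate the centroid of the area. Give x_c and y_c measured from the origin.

bottom flange: A = 60 × 18 = 1080.00, centroid at (44.00, 9.00).
web: A = 14 × 200 = 2800.00, centroid at (7.00, 118.00).
top flange: A = 85 × 20 = 1700.00, centroid at (-28.50, 228.00).
ΣA = 5580.00 mm², ΣAx_c = 18670.00 mm³, ΣAy_c = 727720.00 mm³.
x_c = 18670.00/5580.00 = 3.35 mm; y_c = 727720.00/5580.00 = 130.42 mm.

x_c = 3.35 mm, y_c = 130.42 mm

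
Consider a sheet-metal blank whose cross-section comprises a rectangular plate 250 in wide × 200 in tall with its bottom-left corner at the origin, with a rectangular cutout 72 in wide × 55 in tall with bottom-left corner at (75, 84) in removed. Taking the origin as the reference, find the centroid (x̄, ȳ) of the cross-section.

Part | A | x̄ᵢ | ȳᵢ | A·x̄ᵢ | A·ȳᵢ
plate | 50000.00 | 125.00 | 100.00 | 6250000.00 | 5000000.00
hole | -3960.00 | 111.00 | 111.50 | -439560.00 | -441540.00
Σ | 46040.00 |  |  | 5810440.00 | 4558460.00
x̄ = 5810440.00 / 46040.00 = 126.20 in
ȳ = 4558460.00 / 46040.00 = 99.01 in

x̄ = 126.20 in, ȳ = 99.01 in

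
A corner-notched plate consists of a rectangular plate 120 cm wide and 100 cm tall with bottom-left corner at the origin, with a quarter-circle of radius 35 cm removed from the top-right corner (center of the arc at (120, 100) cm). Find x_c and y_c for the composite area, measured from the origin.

x_c = 56.06 cm, y_c = 46.94 cm

plate: A = 120 × 100 = 12000.00, centroid at (60.00, 50.00).
removed quarter-circle: A = −¼π·35² = -962.11, centroid at (105.15, 85.15).
ΣA = 11037.89 cm², ΣAx_c = 618838.14 cm³, ΣAy_c = 518080.39 cm³.
x_c = 618838.14/11037.89 = 56.06 cm; y_c = 518080.39/11037.89 = 46.94 cm.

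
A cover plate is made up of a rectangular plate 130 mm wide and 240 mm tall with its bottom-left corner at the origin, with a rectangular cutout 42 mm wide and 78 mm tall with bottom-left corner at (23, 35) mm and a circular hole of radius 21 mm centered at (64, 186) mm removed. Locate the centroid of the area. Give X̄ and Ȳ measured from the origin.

Part | A | x̄ᵢ | ȳᵢ | A·x̄ᵢ | A·ȳᵢ
plate | 31200.00 | 65.00 | 120.00 | 2028000.00 | 3744000.00
hole 1 | -3276.00 | 44.00 | 74.00 | -144144.00 | -242424.00
hole 2 | -1385.44 | 64.00 | 186.00 | -88668.31 | -257692.28
Σ | 26538.56 |  |  | 1795187.69 | 3243883.72
X̄ = 1795187.69 / 26538.56 = 67.64 mm
Ȳ = 3243883.72 / 26538.56 = 122.23 mm

X̄ = 67.64 mm, Ȳ = 122.23 mm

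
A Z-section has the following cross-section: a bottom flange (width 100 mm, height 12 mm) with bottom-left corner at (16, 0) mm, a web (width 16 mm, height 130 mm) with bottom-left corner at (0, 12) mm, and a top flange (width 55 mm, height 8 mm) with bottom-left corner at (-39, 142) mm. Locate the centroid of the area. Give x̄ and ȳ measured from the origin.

Part | A | x̄ᵢ | ȳᵢ | A·x̄ᵢ | A·ȳᵢ
bottom flange | 1200.00 | 66.00 | 6.00 | 79200.00 | 7200.00
web | 2080.00 | 8.00 | 77.00 | 16640.00 | 160160.00
top flange | 440.00 | -11.50 | 146.00 | -5060.00 | 64240.00
Σ | 3720.00 |  |  | 90780.00 | 231600.00
x̄ = 90780.00 / 3720.00 = 24.40 mm
ȳ = 231600.00 / 3720.00 = 62.26 mm

x̄ = 24.40 mm, ȳ = 62.26 mm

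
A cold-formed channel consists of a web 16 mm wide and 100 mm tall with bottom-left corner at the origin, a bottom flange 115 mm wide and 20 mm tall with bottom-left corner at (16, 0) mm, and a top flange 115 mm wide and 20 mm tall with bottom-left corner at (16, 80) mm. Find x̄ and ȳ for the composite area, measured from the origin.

x̄ = 56.60 mm, ȳ = 50.00 mm

Part | A | x̄ᵢ | ȳᵢ | A·x̄ᵢ | A·ȳᵢ
web | 1600.00 | 8.00 | 50.00 | 12800.00 | 80000.00
bottom flange | 2300.00 | 73.50 | 10.00 | 169050.00 | 23000.00
top flange | 2300.00 | 73.50 | 90.00 | 169050.00 | 207000.00
Σ | 6200.00 |  |  | 350900.00 | 310000.00
x̄ = 350900.00 / 6200.00 = 56.60 mm
ȳ = 310000.00 / 6200.00 = 50.00 mm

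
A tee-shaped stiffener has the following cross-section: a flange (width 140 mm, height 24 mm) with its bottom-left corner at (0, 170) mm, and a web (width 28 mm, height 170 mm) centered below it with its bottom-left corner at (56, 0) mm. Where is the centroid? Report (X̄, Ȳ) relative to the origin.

Part | A | x̄ᵢ | ȳᵢ | A·x̄ᵢ | A·ȳᵢ
web | 4760.00 | 70.00 | 85.00 | 333200.00 | 404600.00
flange | 3360.00 | 70.00 | 182.00 | 235200.00 | 611520.00
Σ | 8120.00 |  |  | 568400.00 | 1016120.00
X̄ = 568400.00 / 8120.00 = 70.00 mm
Ȳ = 1016120.00 / 8120.00 = 125.14 mm

X̄ = 70.00 mm, Ȳ = 125.14 mm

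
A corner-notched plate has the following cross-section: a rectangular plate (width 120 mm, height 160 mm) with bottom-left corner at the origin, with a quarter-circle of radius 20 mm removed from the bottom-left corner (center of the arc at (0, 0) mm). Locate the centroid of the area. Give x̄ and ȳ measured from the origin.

x̄ = 60.86 mm, ȳ = 81.19 mm

Part | A | x̄ᵢ | ȳᵢ | A·x̄ᵢ | A·ȳᵢ
plate | 19200.00 | 60.00 | 80.00 | 1152000.00 | 1536000.00
removed quarter-circle | -314.16 | 8.49 | 8.49 | -2666.67 | -2666.67
Σ | 18885.84 |  |  | 1149333.33 | 1533333.33
x̄ = 1149333.33 / 18885.84 = 60.86 mm
ȳ = 1533333.33 / 18885.84 = 81.19 mm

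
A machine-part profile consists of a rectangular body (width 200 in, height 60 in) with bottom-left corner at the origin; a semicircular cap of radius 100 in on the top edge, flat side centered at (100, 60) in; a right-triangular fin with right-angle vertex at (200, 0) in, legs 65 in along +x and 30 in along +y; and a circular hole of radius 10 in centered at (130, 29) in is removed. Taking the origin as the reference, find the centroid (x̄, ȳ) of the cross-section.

Part | A | x̄ᵢ | ȳᵢ | A·x̄ᵢ | A·ȳᵢ
rectangular body | 12000.00 | 100.00 | 30.00 | 1200000.00 | 360000.00
semicircular top | 15707.96 | 100.00 | 102.44 | 1570796.33 | 1609144.46
triangular fin | 975.00 | 221.67 | 10.00 | 216125.00 | 9750.00
hole | -314.16 | 130.00 | 29.00 | -40840.70 | -9110.62
Σ | 28368.80 |  |  | 2946080.62 | 1969783.84
x̄ = 2946080.62 / 28368.80 = 103.85 in
ȳ = 1969783.84 / 28368.80 = 69.43 in

x̄ = 103.85 in, ȳ = 69.43 in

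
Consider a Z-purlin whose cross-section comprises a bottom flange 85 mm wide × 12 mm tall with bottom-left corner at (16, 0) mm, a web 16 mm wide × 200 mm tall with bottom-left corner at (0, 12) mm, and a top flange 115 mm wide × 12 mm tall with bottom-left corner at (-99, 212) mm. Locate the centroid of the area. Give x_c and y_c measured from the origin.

x_c = 5.00 mm, y_c = 118.81 mm

bottom flange: A = 85 × 12 = 1020.00, centroid at (58.50, 6.00).
web: A = 16 × 200 = 3200.00, centroid at (8.00, 112.00).
top flange: A = 115 × 12 = 1380.00, centroid at (-41.50, 218.00).
ΣA = 5600.00 mm², ΣAx_c = 28000.00 mm³, ΣAy_c = 665360.00 mm³.
x_c = 28000.00/5600.00 = 5.00 mm; y_c = 665360.00/5600.00 = 118.81 mm.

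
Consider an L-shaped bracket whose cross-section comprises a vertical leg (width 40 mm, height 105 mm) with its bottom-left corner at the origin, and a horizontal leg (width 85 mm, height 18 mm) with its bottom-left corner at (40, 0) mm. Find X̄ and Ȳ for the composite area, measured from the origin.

X̄ = 36.69 mm, Ȳ = 40.88 mm

vertical leg: A = 40 × 105 = 4200.00, centroid at (20.00, 52.50).
horizontal leg: A = 85 × 18 = 1530.00, centroid at (82.50, 9.00).
ΣA = 5730.00 mm², ΣAX̄ = 210225.00 mm³, ΣAȲ = 234270.00 mm³.
X̄ = 210225.00/5730.00 = 36.69 mm; Ȳ = 234270.00/5730.00 = 40.88 mm.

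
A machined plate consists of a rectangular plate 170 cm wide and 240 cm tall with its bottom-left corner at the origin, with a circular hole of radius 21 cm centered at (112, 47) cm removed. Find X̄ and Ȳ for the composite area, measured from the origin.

Part | A | x̄ᵢ | ȳᵢ | A·x̄ᵢ | A·ȳᵢ
plate | 40800.00 | 85.00 | 120.00 | 3468000.00 | 4896000.00
hole | -1385.44 | 112.00 | 47.00 | -155169.54 | -65115.79
Σ | 39414.56 |  |  | 3312830.46 | 4830884.21
X̄ = 3312830.46 / 39414.56 = 84.05 cm
Ȳ = 4830884.21 / 39414.56 = 122.57 cm

X̄ = 84.05 cm, Ȳ = 122.57 cm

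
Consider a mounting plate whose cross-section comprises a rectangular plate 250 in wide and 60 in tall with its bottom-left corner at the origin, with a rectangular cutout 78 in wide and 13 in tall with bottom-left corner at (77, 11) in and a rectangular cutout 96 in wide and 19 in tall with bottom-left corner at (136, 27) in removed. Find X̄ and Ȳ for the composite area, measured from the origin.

X̄ = 116.90 in, Ȳ = 30.07 in

plate: A = 250 × 60 = 15000.00, centroid at (125.00, 30.00).
hole 1: A = −(78 × 13) = -1014.00, centroid at (116.00, 17.50).
hole 2: A = −(96 × 19) = -1824.00, centroid at (184.00, 36.50).
ΣA = 12162.00 in², ΣAX̄ = 1421760.00 in³, ΣAȲ = 365679.00 in³.
X̄ = 1421760.00/12162.00 = 116.90 in; Ȳ = 365679.00/12162.00 = 30.07 in.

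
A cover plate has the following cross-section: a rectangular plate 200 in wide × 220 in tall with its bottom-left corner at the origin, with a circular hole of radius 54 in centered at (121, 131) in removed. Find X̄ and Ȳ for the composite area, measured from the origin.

plate: A = 200 × 220 = 44000.00, centroid at (100.00, 110.00).
hole: A = −π·54² = -9160.88, centroid at (121.00, 131.00).
ΣA = 34839.12 in², ΣAX̄ = 3291533.01 in³, ΣAȲ = 3639924.17 in³.
X̄ = 3291533.01/34839.12 = 94.48 in; Ȳ = 3639924.17/34839.12 = 104.48 in.

X̄ = 94.48 in, Ȳ = 104.48 in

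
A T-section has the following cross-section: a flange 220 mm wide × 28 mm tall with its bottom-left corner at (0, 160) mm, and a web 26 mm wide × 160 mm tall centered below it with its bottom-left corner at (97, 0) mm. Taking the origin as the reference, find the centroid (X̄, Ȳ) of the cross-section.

X̄ = 110.00 mm, Ȳ = 136.11 mm

web: A = 26 × 160 = 4160.00, centroid at (110.00, 80.00).
flange: A = 220 × 28 = 6160.00, centroid at (110.00, 174.00).
ΣA = 10320.00 mm²
ΣAX̄ = (4160.00)(110.00) + (6160.00)(110.00) = 1135200.00 mm³
ΣAȲ = (4160.00)(80.00) + (6160.00)(174.00) = 1404640.00 mm³
X̄ = 1135200.00 / 10320.00 = 110.00 mm
Ȳ = 1404640.00 / 10320.00 = 136.11 mm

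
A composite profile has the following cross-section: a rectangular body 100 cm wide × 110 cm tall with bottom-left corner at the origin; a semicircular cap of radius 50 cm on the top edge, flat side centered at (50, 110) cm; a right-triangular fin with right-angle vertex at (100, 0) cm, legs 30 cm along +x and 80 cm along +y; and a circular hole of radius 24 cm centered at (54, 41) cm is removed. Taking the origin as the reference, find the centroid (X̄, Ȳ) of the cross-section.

rectangular body: A = 100 × 110 = 11000.00, centroid at (50.00, 55.00).
semicircular top: A = ½π·50² = 3926.99, centroid at (50.00, 131.22).
triangular fin: A = ½·30·80 = 1200.00, centroid at (110.00, 26.67).
hole: A = −π·24² = -1809.56, centroid at (54.00, 41.00).
ΣA = 14317.43 cm², ΣAX̄ = 780633.44 cm³, ΣAȲ = 1078110.47 cm³.
X̄ = 780633.44/14317.43 = 54.52 cm; Ȳ = 1078110.47/14317.43 = 75.30 cm.

X̄ = 54.52 cm, Ȳ = 75.30 cm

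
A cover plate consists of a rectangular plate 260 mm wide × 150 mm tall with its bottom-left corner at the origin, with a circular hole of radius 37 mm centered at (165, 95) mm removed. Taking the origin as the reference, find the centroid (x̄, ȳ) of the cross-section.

plate: A = 260 × 150 = 39000.00, centroid at (130.00, 75.00).
hole: A = −π·37² = -4300.84, centroid at (165.00, 95.00).
ΣA = 34699.16 mm², ΣAx̄ = 4360361.34 mm³, ΣAȳ = 2516420.17 mm³.
x̄ = 4360361.34/34699.16 = 125.66 mm; ȳ = 2516420.17/34699.16 = 72.52 mm.

x̄ = 125.66 mm, ȳ = 72.52 mm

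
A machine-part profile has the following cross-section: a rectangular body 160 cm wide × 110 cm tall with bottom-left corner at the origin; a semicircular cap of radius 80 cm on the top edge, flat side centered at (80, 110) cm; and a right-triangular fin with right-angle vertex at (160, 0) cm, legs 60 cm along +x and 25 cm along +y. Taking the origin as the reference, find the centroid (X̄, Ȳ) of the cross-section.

Part | A | x̄ᵢ | ȳᵢ | A·x̄ᵢ | A·ȳᵢ
rectangular body | 17600.00 | 80.00 | 55.00 | 1408000.00 | 968000.00
semicircular top | 10053.10 | 80.00 | 143.95 | 804247.72 | 1447173.95
triangular fin | 750.00 | 180.00 | 8.33 | 135000.00 | 6250.00
Σ | 28403.10 |  |  | 2347247.72 | 2421423.95
X̄ = 2347247.72 / 28403.10 = 82.64 cm
Ȳ = 2421423.95 / 28403.10 = 85.25 cm

X̄ = 82.64 cm, Ȳ = 85.25 cm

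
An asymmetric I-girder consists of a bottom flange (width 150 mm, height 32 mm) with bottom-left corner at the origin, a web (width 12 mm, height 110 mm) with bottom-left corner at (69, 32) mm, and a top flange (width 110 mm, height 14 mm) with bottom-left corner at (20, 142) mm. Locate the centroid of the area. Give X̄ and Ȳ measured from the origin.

X̄ = 75.00 mm, Ȳ = 54.97 mm

Part | A | x̄ᵢ | ȳᵢ | A·x̄ᵢ | A·ȳᵢ
bottom flange | 4800.00 | 75.00 | 16.00 | 360000.00 | 76800.00
web | 1320.00 | 75.00 | 87.00 | 99000.00 | 114840.00
top flange | 1540.00 | 75.00 | 149.00 | 115500.00 | 229460.00
Σ | 7660.00 |  |  | 574500.00 | 421100.00
X̄ = 574500.00 / 7660.00 = 75.00 mm
Ȳ = 421100.00 / 7660.00 = 54.97 mm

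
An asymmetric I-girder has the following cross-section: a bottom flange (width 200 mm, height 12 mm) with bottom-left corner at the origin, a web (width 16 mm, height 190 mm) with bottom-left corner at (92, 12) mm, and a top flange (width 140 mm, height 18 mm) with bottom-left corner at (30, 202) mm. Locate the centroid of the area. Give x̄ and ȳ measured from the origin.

x̄ = 100.00 mm, ȳ = 109.47 mm

bottom flange: A = 200 × 12 = 2400.00, centroid at (100.00, 6.00).
web: A = 16 × 190 = 3040.00, centroid at (100.00, 107.00).
top flange: A = 140 × 18 = 2520.00, centroid at (100.00, 211.00).
ΣA = 7960.00 mm²
ΣAx̄ = (2400.00)(100.00) + (3040.00)(100.00) + (2520.00)(100.00) = 796000.00 mm³
ΣAȳ = (2400.00)(6.00) + (3040.00)(107.00) + (2520.00)(211.00) = 871400.00 mm³
x̄ = 796000.00 / 7960.00 = 100.00 mm
ȳ = 871400.00 / 7960.00 = 109.47 mm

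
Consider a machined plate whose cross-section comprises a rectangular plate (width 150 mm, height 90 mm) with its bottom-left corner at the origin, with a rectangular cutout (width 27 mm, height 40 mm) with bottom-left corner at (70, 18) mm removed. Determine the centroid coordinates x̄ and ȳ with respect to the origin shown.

Part | A | x̄ᵢ | ȳᵢ | A·x̄ᵢ | A·ȳᵢ
plate | 13500.00 | 75.00 | 45.00 | 1012500.00 | 607500.00
hole | -1080.00 | 83.50 | 38.00 | -90180.00 | -41040.00
Σ | 12420.00 |  |  | 922320.00 | 566460.00
x̄ = 922320.00 / 12420.00 = 74.26 mm
ȳ = 566460.00 / 12420.00 = 45.61 mm

x̄ = 74.26 mm, ȳ = 45.61 mm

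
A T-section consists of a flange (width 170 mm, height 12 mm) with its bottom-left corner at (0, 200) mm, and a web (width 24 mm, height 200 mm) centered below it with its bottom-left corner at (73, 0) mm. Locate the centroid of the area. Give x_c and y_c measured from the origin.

x_c = 85.00 mm, y_c = 131.61 mm

web: A = 24 × 200 = 4800.00, centroid at (85.00, 100.00).
flange: A = 170 × 12 = 2040.00, centroid at (85.00, 206.00).
ΣA = 6840.00 mm²
ΣAx_c = (4800.00)(85.00) + (2040.00)(85.00) = 581400.00 mm³
ΣAy_c = (4800.00)(100.00) + (2040.00)(206.00) = 900240.00 mm³
x_c = 581400.00 / 6840.00 = 85.00 mm
y_c = 900240.00 / 6840.00 = 131.61 mm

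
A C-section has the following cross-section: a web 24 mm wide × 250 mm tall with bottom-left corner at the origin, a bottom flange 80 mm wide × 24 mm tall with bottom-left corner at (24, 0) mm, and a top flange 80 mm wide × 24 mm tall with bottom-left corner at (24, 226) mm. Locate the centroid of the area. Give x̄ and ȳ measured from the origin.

x̄ = 32.29 mm, ȳ = 125.00 mm

web: A = 24 × 250 = 6000.00, centroid at (12.00, 125.00).
bottom flange: A = 80 × 24 = 1920.00, centroid at (64.00, 12.00).
top flange: A = 80 × 24 = 1920.00, centroid at (64.00, 238.00).
ΣA = 9840.00 mm², ΣAx̄ = 317760.00 mm³, ΣAȳ = 1230000.00 mm³.
x̄ = 317760.00/9840.00 = 32.29 mm; ȳ = 1230000.00/9840.00 = 125.00 mm.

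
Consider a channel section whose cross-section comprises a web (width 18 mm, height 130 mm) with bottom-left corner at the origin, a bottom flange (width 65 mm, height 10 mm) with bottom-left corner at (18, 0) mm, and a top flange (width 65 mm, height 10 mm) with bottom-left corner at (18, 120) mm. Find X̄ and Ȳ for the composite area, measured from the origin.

Part | A | x̄ᵢ | ȳᵢ | A·x̄ᵢ | A·ȳᵢ
web | 2340.00 | 9.00 | 65.00 | 21060.00 | 152100.00
bottom flange | 650.00 | 50.50 | 5.00 | 32825.00 | 3250.00
top flange | 650.00 | 50.50 | 125.00 | 32825.00 | 81250.00
Σ | 3640.00 |  |  | 86710.00 | 236600.00
X̄ = 86710.00 / 3640.00 = 23.82 mm
Ȳ = 236600.00 / 3640.00 = 65.00 mm

X̄ = 23.82 mm, Ȳ = 65.00 mm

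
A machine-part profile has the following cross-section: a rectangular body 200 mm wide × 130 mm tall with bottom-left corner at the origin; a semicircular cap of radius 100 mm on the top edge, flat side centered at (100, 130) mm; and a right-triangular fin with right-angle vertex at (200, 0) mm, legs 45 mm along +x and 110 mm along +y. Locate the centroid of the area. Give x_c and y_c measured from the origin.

x_c = 106.44 mm, y_c = 101.61 mm

rectangular body: A = 200 × 130 = 26000.00, centroid at (100.00, 65.00).
semicircular top: A = ½π·100² = 15707.96, centroid at (100.00, 172.44).
triangular fin: A = ½·45·110 = 2475.00, centroid at (215.00, 36.67).
ΣA = 44182.96 mm²
ΣAx_c = (26000.00)(100.00) + (15707.96)(100.00) + (2475.00)(215.00) = 4702921.33 mm³
ΣAy_c = (26000.00)(65.00) + (15707.96)(172.44) + (2475.00)(36.67) = 4489451.89 mm³
x_c = 4702921.33 / 44182.96 = 106.44 mm
y_c = 4489451.89 / 44182.96 = 101.61 mm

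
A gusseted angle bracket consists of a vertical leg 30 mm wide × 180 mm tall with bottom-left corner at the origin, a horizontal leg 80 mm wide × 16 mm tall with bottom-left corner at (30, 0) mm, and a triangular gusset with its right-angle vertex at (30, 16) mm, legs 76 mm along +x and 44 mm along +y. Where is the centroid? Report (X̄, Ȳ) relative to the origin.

X̄ = 31.50 mm, Ȳ = 65.55 mm

vertical leg: A = 30 × 180 = 5400.00, centroid at (15.00, 90.00).
horizontal leg: A = 80 × 16 = 1280.00, centroid at (70.00, 8.00).
gusset: A = ½·76·44 = 1672.00, centroid at (55.33, 30.67).
ΣA = 8352.00 mm², ΣAX̄ = 263117.33 mm³, ΣAȲ = 547514.67 mm³.
X̄ = 263117.33/8352.00 = 31.50 mm; Ȳ = 547514.67/8352.00 = 65.55 mm.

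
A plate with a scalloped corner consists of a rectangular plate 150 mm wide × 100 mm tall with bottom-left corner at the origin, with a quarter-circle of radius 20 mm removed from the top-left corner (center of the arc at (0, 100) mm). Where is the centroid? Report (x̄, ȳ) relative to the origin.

plate: A = 150 × 100 = 15000.00, centroid at (75.00, 50.00).
removed quarter-circle: A = −¼π·20² = -314.16, centroid at (8.49, 91.51).
ΣA = 14685.84 mm², ΣAx̄ = 1122333.33 mm³, ΣAȳ = 721250.74 mm³.
x̄ = 1122333.33/14685.84 = 76.42 mm; ȳ = 721250.74/14685.84 = 49.11 mm.

x̄ = 76.42 mm, ȳ = 49.11 mm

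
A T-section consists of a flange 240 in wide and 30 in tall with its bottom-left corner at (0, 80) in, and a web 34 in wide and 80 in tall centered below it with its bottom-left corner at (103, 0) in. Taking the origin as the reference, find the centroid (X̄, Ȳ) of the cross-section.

Part | A | x̄ᵢ | ȳᵢ | A·x̄ᵢ | A·ȳᵢ
web | 2720.00 | 120.00 | 40.00 | 326400.00 | 108800.00
flange | 7200.00 | 120.00 | 95.00 | 864000.00 | 684000.00
Σ | 9920.00 |  |  | 1190400.00 | 792800.00
X̄ = 1190400.00 / 9920.00 = 120.00 in
Ȳ = 792800.00 / 9920.00 = 79.92 in

X̄ = 120.00 in, Ȳ = 79.92 in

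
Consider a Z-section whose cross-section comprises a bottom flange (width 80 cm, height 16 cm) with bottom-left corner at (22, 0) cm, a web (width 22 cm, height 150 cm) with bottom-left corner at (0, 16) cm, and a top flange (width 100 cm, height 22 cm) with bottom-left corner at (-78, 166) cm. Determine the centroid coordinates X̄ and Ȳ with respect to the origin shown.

bottom flange: A = 80 × 16 = 1280.00, centroid at (62.00, 8.00).
web: A = 22 × 150 = 3300.00, centroid at (11.00, 91.00).
top flange: A = 100 × 22 = 2200.00, centroid at (-28.00, 177.00).
ΣA = 6780.00 cm²
ΣAX̄ = (1280.00)(62.00) + (3300.00)(11.00) + (2200.00)(-28.00) = 54060.00 cm³
ΣAȲ = (1280.00)(8.00) + (3300.00)(91.00) + (2200.00)(177.00) = 699940.00 cm³
X̄ = 54060.00 / 6780.00 = 7.97 cm
Ȳ = 699940.00 / 6780.00 = 103.24 cm

X̄ = 7.97 cm, Ȳ = 103.24 cm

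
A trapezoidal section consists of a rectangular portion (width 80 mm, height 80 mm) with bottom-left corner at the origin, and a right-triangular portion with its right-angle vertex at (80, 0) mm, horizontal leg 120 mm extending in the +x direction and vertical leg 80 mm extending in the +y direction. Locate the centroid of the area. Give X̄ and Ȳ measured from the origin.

X̄ = 74.29 mm, Ȳ = 34.29 mm

rectangular portion: A = 80 × 80 = 6400.00, centroid at (40.00, 40.00).
triangular portion: A = ½·120·80 = 4800.00, centroid at (120.00, 26.67).
ΣA = 11200.00 mm², ΣAX̄ = 832000.00 mm³, ΣAȲ = 384000.00 mm³.
X̄ = 832000.00/11200.00 = 74.29 mm; Ȳ = 384000.00/11200.00 = 34.29 mm.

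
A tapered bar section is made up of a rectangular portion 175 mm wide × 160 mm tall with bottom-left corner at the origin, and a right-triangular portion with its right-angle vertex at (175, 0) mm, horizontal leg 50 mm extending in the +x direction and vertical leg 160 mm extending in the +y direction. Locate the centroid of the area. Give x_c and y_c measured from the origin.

x_c = 100.52 mm, y_c = 76.67 mm

rectangular portion: A = 175 × 160 = 28000.00, centroid at (87.50, 80.00).
triangular portion: A = ½·50·160 = 4000.00, centroid at (191.67, 53.33).
ΣA = 32000.00 mm², ΣAx_c = 3216666.67 mm³, ΣAy_c = 2453333.33 mm³.
x_c = 3216666.67/32000.00 = 100.52 mm; y_c = 2453333.33/32000.00 = 76.67 mm.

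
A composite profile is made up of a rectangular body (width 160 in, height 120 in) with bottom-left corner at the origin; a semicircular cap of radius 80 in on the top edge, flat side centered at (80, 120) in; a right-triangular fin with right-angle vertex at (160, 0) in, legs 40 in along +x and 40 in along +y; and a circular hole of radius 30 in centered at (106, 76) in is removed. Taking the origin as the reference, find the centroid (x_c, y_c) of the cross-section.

Part | A | x̄ᵢ | ȳᵢ | A·x̄ᵢ | A·ȳᵢ
rectangular body | 19200.00 | 80.00 | 60.00 | 1536000.00 | 1152000.00
semicircular top | 10053.10 | 80.00 | 153.95 | 804247.72 | 1547704.91
triangular fin | 800.00 | 173.33 | 13.33 | 138666.67 | 10666.67
hole | -2827.43 | 106.00 | 76.00 | -299707.94 | -214884.94
Σ | 27225.66 |  |  | 2179206.45 | 2495486.64
x_c = 2179206.45 / 27225.66 = 80.04 in
y_c = 2495486.64 / 27225.66 = 91.66 in

x_c = 80.04 in, y_c = 91.66 in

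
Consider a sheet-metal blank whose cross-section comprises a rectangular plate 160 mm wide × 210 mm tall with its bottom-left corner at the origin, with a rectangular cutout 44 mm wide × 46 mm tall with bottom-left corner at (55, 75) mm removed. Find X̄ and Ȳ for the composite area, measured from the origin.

plate: A = 160 × 210 = 33600.00, centroid at (80.00, 105.00).
hole: A = −(44 × 46) = -2024.00, centroid at (77.00, 98.00).
ΣA = 31576.00 mm², ΣAX̄ = 2532152.00 mm³, ΣAȲ = 3329648.00 mm³.
X̄ = 2532152.00/31576.00 = 80.19 mm; Ȳ = 3329648.00/31576.00 = 105.45 mm.

X̄ = 80.19 mm, Ȳ = 105.45 mm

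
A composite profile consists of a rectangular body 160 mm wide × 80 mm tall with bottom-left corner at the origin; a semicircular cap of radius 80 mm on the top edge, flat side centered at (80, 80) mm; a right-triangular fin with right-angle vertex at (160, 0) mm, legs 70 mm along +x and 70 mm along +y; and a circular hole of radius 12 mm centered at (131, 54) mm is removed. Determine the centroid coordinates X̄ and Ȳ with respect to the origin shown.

X̄ = 89.26 mm, Ȳ = 68.02 mm

rectangular body: A = 160 × 80 = 12800.00, centroid at (80.00, 40.00).
semicircular top: A = ½π·80² = 10053.10, centroid at (80.00, 113.95).
triangular fin: A = ½·70·70 = 2450.00, centroid at (183.33, 23.33).
hole: A = −π·12² = -452.39, centroid at (131.00, 54.00).
ΣA = 24850.71 mm², ΣAX̄ = 2218151.38 mm³, ΣAȲ = 1690318.69 mm³.
X̄ = 2218151.38/24850.71 = 89.26 mm; Ȳ = 1690318.69/24850.71 = 68.02 mm.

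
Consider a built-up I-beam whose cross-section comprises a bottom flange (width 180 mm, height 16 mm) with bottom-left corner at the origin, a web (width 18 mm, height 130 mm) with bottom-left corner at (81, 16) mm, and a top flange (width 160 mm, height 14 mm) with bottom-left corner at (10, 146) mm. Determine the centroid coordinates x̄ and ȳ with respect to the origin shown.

bottom flange: A = 180 × 16 = 2880.00, centroid at (90.00, 8.00).
web: A = 18 × 130 = 2340.00, centroid at (90.00, 81.00).
top flange: A = 160 × 14 = 2240.00, centroid at (90.00, 153.00).
ΣA = 7460.00 mm²
ΣAx̄ = (2880.00)(90.00) + (2340.00)(90.00) + (2240.00)(90.00) = 671400.00 mm³
ΣAȳ = (2880.00)(8.00) + (2340.00)(81.00) + (2240.00)(153.00) = 555300.00 mm³
x̄ = 671400.00 / 7460.00 = 90.00 mm
ȳ = 555300.00 / 7460.00 = 74.44 mm

x̄ = 90.00 mm, ȳ = 74.44 mm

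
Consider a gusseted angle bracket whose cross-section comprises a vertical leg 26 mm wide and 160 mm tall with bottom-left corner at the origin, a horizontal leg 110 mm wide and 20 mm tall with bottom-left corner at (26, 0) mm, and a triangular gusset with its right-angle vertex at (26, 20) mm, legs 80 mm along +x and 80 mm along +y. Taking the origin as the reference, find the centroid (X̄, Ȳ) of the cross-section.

vertical leg: A = 26 × 160 = 4160.00, centroid at (13.00, 80.00).
horizontal leg: A = 110 × 20 = 2200.00, centroid at (81.00, 10.00).
gusset: A = ½·80·80 = 3200.00, centroid at (52.67, 46.67).
ΣA = 9560.00 mm², ΣAX̄ = 400813.33 mm³, ΣAȲ = 504133.33 mm³.
X̄ = 400813.33/9560.00 = 41.93 mm; Ȳ = 504133.33/9560.00 = 52.73 mm.

X̄ = 41.93 mm, Ȳ = 52.73 mm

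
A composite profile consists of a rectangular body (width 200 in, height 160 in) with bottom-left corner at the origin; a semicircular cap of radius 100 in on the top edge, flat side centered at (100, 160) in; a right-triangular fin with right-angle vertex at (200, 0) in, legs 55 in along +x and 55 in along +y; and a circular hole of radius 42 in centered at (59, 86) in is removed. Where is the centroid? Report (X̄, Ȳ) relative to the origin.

rectangular body: A = 200 × 160 = 32000.00, centroid at (100.00, 80.00).
semicircular top: A = ½π·100² = 15707.96, centroid at (100.00, 202.44).
triangular fin: A = ½·55·55 = 1512.50, centroid at (218.33, 18.33).
hole: A = −π·42² = -5541.77, centroid at (59.00, 86.00).
ΣA = 43678.69 in²
ΣAX̄ = (32000.00)(100.00) + (15707.96)(100.00) + (1512.50)(218.33) + (-5541.77)(59.00) = 4774061.10 in³
ΣAȲ = (32000.00)(80.00) + (15707.96)(202.44) + (1512.50)(18.33) + (-5541.77)(86.00) = 5291077.78 in³
X̄ = 4774061.10 / 43678.69 = 109.30 in
Ȳ = 5291077.78 / 43678.69 = 121.14 in

X̄ = 109.30 in, Ȳ = 121.14 in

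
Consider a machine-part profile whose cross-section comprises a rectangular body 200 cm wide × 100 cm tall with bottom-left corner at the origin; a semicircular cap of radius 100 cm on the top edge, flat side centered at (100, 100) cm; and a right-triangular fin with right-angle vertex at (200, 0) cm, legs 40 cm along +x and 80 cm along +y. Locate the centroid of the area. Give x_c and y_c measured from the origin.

x_c = 104.86 cm, y_c = 87.92 cm

rectangular body: A = 200 × 100 = 20000.00, centroid at (100.00, 50.00).
semicircular top: A = ½π·100² = 15707.96, centroid at (100.00, 142.44).
triangular fin: A = ½·40·80 = 1600.00, centroid at (213.33, 26.67).
ΣA = 37307.96 cm², ΣAx_c = 3912129.66 cm³, ΣAy_c = 3280129.66 cm³.
x_c = 3912129.66/37307.96 = 104.86 cm; y_c = 3280129.66/37307.96 = 87.92 cm.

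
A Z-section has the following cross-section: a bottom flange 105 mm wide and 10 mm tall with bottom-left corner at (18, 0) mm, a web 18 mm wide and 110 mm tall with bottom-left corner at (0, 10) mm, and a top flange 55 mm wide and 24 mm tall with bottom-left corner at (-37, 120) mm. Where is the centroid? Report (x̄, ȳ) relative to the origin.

Part | A | x̄ᵢ | ȳᵢ | A·x̄ᵢ | A·ȳᵢ
bottom flange | 1050.00 | 70.50 | 5.00 | 74025.00 | 5250.00
web | 1980.00 | 9.00 | 65.00 | 17820.00 | 128700.00
top flange | 1320.00 | -9.50 | 132.00 | -12540.00 | 174240.00
Σ | 4350.00 |  |  | 79305.00 | 308190.00
x̄ = 79305.00 / 4350.00 = 18.23 mm
ȳ = 308190.00 / 4350.00 = 70.85 mm

x̄ = 18.23 mm, ȳ = 70.85 mm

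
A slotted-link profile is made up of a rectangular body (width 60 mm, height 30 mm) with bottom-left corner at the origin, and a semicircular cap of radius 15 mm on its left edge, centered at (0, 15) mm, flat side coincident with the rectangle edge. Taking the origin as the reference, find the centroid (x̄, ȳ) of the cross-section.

rectangular body: A = 60 × 30 = 1800.00, centroid at (30.00, 15.00).
semicircular end: A = ½π·15² = 353.43, centroid at (-6.37, 15.00).
ΣA = 2153.43 mm², ΣAx̄ = 51750.00 mm³, ΣAȳ = 32301.44 mm³.
x̄ = 51750.00/2153.43 = 24.03 mm; ȳ = 32301.44/2153.43 = 15.00 mm.

x̄ = 24.03 mm, ȳ = 15.00 mm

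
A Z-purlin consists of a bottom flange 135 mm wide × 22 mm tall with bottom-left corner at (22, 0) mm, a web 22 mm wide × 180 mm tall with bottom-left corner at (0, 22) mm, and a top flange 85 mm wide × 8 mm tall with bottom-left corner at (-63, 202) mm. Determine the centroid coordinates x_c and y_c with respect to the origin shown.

x_c = 38.82 mm, y_c = 80.98 mm

bottom flange: A = 135 × 22 = 2970.00, centroid at (89.50, 11.00).
web: A = 22 × 180 = 3960.00, centroid at (11.00, 112.00).
top flange: A = 85 × 8 = 680.00, centroid at (-20.50, 206.00).
ΣA = 7610.00 mm², ΣAx_c = 295435.00 mm³, ΣAy_c = 616270.00 mm³.
x_c = 295435.00/7610.00 = 38.82 mm; y_c = 616270.00/7610.00 = 80.98 mm.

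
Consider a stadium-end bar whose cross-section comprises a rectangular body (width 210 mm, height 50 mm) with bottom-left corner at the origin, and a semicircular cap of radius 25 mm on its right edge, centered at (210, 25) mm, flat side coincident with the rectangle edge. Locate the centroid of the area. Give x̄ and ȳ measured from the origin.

rectangular body: A = 210 × 50 = 10500.00, centroid at (105.00, 25.00).
semicircular end: A = ½π·25² = 981.75, centroid at (220.61, 25.00).
ΣA = 11481.75 mm²
ΣAx̄ = (10500.00)(105.00) + (981.75)(220.61) = 1319083.68 mm³
ΣAȳ = (10500.00)(25.00) + (981.75)(25.00) = 287043.69 mm³
x̄ = 1319083.68 / 11481.75 = 114.89 mm
ȳ = 287043.69 / 11481.75 = 25.00 mm

x̄ = 114.89 mm, ȳ = 25.00 mm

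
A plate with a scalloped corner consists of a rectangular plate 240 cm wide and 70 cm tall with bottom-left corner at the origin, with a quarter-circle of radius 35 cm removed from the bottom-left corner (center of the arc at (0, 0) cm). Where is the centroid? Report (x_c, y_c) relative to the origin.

Part | A | x̄ᵢ | ȳᵢ | A·x̄ᵢ | A·ȳᵢ
plate | 16800.00 | 120.00 | 35.00 | 2016000.00 | 588000.00
removed quarter-circle | -962.11 | 14.85 | 14.85 | -14291.67 | -14291.67
Σ | 15837.89 |  |  | 2001708.33 | 573708.33
x_c = 2001708.33 / 15837.89 = 126.39 cm
y_c = 573708.33 / 15837.89 = 36.22 cm

x_c = 126.39 cm, y_c = 36.22 cm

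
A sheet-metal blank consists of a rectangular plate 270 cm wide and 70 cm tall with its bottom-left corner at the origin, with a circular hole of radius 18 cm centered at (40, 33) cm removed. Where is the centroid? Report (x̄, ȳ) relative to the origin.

Part | A | x̄ᵢ | ȳᵢ | A·x̄ᵢ | A·ȳᵢ
plate | 18900.00 | 135.00 | 35.00 | 2551500.00 | 661500.00
hole | -1017.88 | 40.00 | 33.00 | -40715.04 | -33589.91
Σ | 17882.12 |  |  | 2510784.96 | 627910.09
x̄ = 2510784.96 / 17882.12 = 140.41 cm
ȳ = 627910.09 / 17882.12 = 35.11 cm

x̄ = 140.41 cm, ȳ = 35.11 cm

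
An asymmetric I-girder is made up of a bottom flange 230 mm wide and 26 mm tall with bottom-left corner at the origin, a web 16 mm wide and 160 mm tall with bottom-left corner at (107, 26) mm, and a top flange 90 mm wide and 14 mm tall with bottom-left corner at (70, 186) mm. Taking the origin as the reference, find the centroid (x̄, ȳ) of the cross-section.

x̄ = 115.00 mm, ȳ = 60.44 mm

bottom flange: A = 230 × 26 = 5980.00, centroid at (115.00, 13.00).
web: A = 16 × 160 = 2560.00, centroid at (115.00, 106.00).
top flange: A = 90 × 14 = 1260.00, centroid at (115.00, 193.00).
ΣA = 9800.00 mm²
ΣAx̄ = (5980.00)(115.00) + (2560.00)(115.00) + (1260.00)(115.00) = 1127000.00 mm³
ΣAȳ = (5980.00)(13.00) + (2560.00)(106.00) + (1260.00)(193.00) = 592280.00 mm³
x̄ = 1127000.00 / 9800.00 = 115.00 mm
ȳ = 592280.00 / 9800.00 = 60.44 mm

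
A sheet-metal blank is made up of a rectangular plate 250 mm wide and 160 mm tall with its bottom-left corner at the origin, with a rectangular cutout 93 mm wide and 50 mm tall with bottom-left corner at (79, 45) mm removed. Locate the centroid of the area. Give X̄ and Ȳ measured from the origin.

X̄ = 124.93 mm, Ȳ = 81.32 mm

Part | A | x̄ᵢ | ȳᵢ | A·x̄ᵢ | A·ȳᵢ
plate | 40000.00 | 125.00 | 80.00 | 5000000.00 | 3200000.00
hole | -4650.00 | 125.50 | 70.00 | -583575.00 | -325500.00
Σ | 35350.00 |  |  | 4416425.00 | 2874500.00
X̄ = 4416425.00 / 35350.00 = 124.93 mm
Ȳ = 2874500.00 / 35350.00 = 81.32 mm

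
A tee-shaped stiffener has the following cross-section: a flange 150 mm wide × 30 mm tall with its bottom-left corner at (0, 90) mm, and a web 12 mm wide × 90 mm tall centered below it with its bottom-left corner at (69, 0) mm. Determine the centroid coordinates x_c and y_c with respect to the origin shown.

web: A = 12 × 90 = 1080.00, centroid at (75.00, 45.00).
flange: A = 150 × 30 = 4500.00, centroid at (75.00, 105.00).
ΣA = 5580.00 mm², ΣAx_c = 418500.00 mm³, ΣAy_c = 521100.00 mm³.
x_c = 418500.00/5580.00 = 75.00 mm; y_c = 521100.00/5580.00 = 93.39 mm.

x_c = 75.00 mm, y_c = 93.39 mm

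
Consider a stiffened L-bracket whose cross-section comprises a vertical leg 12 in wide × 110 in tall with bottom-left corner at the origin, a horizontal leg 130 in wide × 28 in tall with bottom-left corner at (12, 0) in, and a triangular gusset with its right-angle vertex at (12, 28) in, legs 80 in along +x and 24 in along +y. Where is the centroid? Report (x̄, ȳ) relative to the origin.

x̄ = 54.95 in, ȳ = 26.71 in

Part | A | x̄ᵢ | ȳᵢ | A·x̄ᵢ | A·ȳᵢ
vertical leg | 1320.00 | 6.00 | 55.00 | 7920.00 | 72600.00
horizontal leg | 3640.00 | 77.00 | 14.00 | 280280.00 | 50960.00
gusset | 960.00 | 38.67 | 36.00 | 37120.00 | 34560.00
Σ | 5920.00 |  |  | 325320.00 | 158120.00
x̄ = 325320.00 / 5920.00 = 54.95 in
ȳ = 158120.00 / 5920.00 = 26.71 in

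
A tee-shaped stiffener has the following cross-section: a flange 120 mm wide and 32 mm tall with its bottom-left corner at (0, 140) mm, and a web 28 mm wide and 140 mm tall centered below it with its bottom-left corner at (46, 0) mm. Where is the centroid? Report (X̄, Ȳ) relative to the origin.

web: A = 28 × 140 = 3920.00, centroid at (60.00, 70.00).
flange: A = 120 × 32 = 3840.00, centroid at (60.00, 156.00).
ΣA = 7760.00 mm²
ΣAX̄ = (3920.00)(60.00) + (3840.00)(60.00) = 465600.00 mm³
ΣAȲ = (3920.00)(70.00) + (3840.00)(156.00) = 873440.00 mm³
X̄ = 465600.00 / 7760.00 = 60.00 mm
Ȳ = 873440.00 / 7760.00 = 112.56 mm

X̄ = 60.00 mm, Ȳ = 112.56 mm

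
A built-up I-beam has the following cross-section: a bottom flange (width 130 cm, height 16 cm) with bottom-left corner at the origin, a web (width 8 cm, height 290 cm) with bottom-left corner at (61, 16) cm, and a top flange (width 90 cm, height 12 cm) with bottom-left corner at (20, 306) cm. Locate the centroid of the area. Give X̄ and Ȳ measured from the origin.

bottom flange: A = 130 × 16 = 2080.00, centroid at (65.00, 8.00).
web: A = 8 × 290 = 2320.00, centroid at (65.00, 161.00).
top flange: A = 90 × 12 = 1080.00, centroid at (65.00, 312.00).
ΣA = 5480.00 cm²
ΣAX̄ = (2080.00)(65.00) + (2320.00)(65.00) + (1080.00)(65.00) = 356200.00 cm³
ΣAȲ = (2080.00)(8.00) + (2320.00)(161.00) + (1080.00)(312.00) = 727120.00 cm³
X̄ = 356200.00 / 5480.00 = 65.00 cm
Ȳ = 727120.00 / 5480.00 = 132.69 cm

X̄ = 65.00 cm, Ȳ = 132.69 cm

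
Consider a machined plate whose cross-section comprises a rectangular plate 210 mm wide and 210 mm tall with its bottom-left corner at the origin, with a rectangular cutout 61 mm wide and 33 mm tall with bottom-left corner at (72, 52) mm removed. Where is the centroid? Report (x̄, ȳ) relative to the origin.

x̄ = 105.12 mm, ȳ = 106.75 mm

plate: A = 210 × 210 = 44100.00, centroid at (105.00, 105.00).
hole: A = −(61 × 33) = -2013.00, centroid at (102.50, 68.50).
ΣA = 42087.00 mm²
ΣAx̄ = (44100.00)(105.00) + (-2013.00)(102.50) = 4424167.50 mm³
ΣAȳ = (44100.00)(105.00) + (-2013.00)(68.50) = 4492609.50 mm³
x̄ = 4424167.50 / 42087.00 = 105.12 mm
ȳ = 4492609.50 / 42087.00 = 106.75 mm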